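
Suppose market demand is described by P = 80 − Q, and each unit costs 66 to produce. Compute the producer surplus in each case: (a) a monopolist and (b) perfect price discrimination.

Monopoly: PS = 49; Perfect PD: PS = 98

Monopoly sets MR = MC: 80 − 2Q = 66 ⇒ Q = 7, P = 80 − 7 = 73.
PS = (73 − 66)·7 = 49.
Under first-degree price discrimination the firm charges each unit its demand price and produces up to where P = MC, i.e. Q = 14. Consumer surplus is zero; producer surplus equals total surplus.
PS = ½·(80 − 66)·14 = 98.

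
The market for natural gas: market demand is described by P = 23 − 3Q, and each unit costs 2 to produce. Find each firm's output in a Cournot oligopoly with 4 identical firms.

q_i = 1.4

Cournot with 4 identical firms: the symmetric best-response condition is 23 − 15q = 2. Each firm produces q = 1.4, total output Q = 5.6, price P = 6.2.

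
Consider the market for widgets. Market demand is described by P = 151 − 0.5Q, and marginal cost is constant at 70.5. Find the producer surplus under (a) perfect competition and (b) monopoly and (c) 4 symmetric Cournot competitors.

Competitive firms price at marginal cost: P = 70.5, giving Q = 161.
PS = (70.5 − 70.5)·161 = 0.
A monopolist chooses Q where MR = MC. MR = 151 − Q; setting this equal to 70.5 gives Q = 80.5 and P = 110.75.
PS = (110.75 − 70.5)·80.5 = 3240.125.
Cournot with 4 identical firms: the symmetric best-response condition is 151 − 2.5q = 70.5. Each firm produces q = 32.2, total output Q = 128.8, price P = 86.6.
PS = (86.6 − 70.5)·128.8 = 2073.68.

Competition: PS = 0; Monopoly: PS = 3240.125; Cournot: PS = 2073.68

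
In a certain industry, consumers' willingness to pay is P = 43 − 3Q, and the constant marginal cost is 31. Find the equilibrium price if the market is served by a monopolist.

Monopoly sets MR = MC: 43 − 6Q = 31 ⇒ Q = 2, P = 43 − 3·2 = 37.

P = 37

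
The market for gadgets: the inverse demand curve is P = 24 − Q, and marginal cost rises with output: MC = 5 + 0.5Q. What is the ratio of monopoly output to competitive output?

Q_m/Q_c = 0.6

A monopolist chooses Q where MR = MC. MR = 24 − 2Q; setting this equal to 5 + 0.5Q gives Q = 7.6 and P = 16.4.
Under competition P = MC: 24 − Q = 5 + 0.5Q ⇒ Q = 38/3, P = 34/3.
Ratio Q_m/Q_c = 7.6/(38/3) = 0.6.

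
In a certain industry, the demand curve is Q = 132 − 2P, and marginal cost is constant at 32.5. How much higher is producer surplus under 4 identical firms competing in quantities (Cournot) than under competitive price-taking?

Inverting demand: P = 66 − 0.5Q.
Competitive firms price at marginal cost: P = 32.5, giving Q = 67.
PS = (32.5 − 32.5)·67 = 0.
Cournot with 4 identical firms: the symmetric best-response condition is 66 − 2.5q = 32.5. Each firm produces q = 13.4, total output Q = 53.6, price P = 39.2.
PS = (39.2 − 32.5)·53.6 = 359.12.
Change in producer surplus: 359.12 − 0 = 359.12.

PS rises by 359.12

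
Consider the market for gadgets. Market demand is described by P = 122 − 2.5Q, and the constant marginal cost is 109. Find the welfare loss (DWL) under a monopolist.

DWL = 8.45

Perfect competition: P = MC = 109, so 122 − 2.5Q = 109 and Q = 5.2.
The monopolist equates marginal revenue to marginal cost: 122 − 5Q = 109, so Q = 2.6. From demand, P = 115.5.
DWL is the triangle between Q = 2.6 and Q = 5.2: ½·(5.2 − 2.6)·(115.5 − 109) = 8.45.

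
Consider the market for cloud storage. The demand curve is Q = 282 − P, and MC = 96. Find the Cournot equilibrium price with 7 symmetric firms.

Inverting demand: P = 282 − Q.
In a 7-firm Cournot equilibrium, symmetry and the first-order condition give q = (282 − 96)/(8) = 23.25. So Q = 162.75 and P = 119.25.

P = 119.25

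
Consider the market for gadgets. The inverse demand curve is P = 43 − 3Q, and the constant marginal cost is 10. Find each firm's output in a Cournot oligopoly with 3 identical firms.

With 3 symmetric Cournot firms, each firm's FOC gives 43 − 12q = 10, so q = 2.75, Q = 3·2.75 = 8.25, and P = 18.25.

q_i = 2.75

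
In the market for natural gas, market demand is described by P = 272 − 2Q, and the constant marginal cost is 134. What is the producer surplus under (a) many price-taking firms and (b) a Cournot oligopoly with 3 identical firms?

Competitive firms price at marginal cost: P = 134, giving Q = 69.
PS = (134 − 134)·69 = 0.
Cournot with 3 identical firms: the symmetric best-response condition is 272 − 8q = 134. Each firm produces q = 17.25, total output Q = 51.75, price P = 168.5.
PS = (168.5 − 134)·51.75 = 1785.375.

Competition: PS = 0; Cournot: PS = 1785.375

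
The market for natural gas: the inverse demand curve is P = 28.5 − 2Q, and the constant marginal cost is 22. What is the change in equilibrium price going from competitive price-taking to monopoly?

Under competition P = MC = 22, so Q = (28.5 − 22)/2 = 3.25.
The monopolist equates marginal revenue to marginal cost: 28.5 − 4Q = 22, so Q = 1.625. From demand, P = 25.25.
Change in equilibrium price: 25.25 − 22 = 3.25.

P rises by 3.25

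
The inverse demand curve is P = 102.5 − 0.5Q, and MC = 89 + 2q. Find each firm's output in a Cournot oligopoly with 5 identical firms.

q_i = 2.7

With 5 symmetric Cournot firms, each firm's FOC gives 102.5 − 3q = 89 + 2q, so q = 2.7, Q = 5·2.7 = 13.5, and P = 95.75.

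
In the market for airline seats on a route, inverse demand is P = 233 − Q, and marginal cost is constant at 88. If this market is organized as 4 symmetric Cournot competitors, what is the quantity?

Q = 116

Cournot with 4 identical firms: the symmetric best-response condition is 233 − 5q = 88. Each firm produces q = 29, total output Q = 116, price P = 117.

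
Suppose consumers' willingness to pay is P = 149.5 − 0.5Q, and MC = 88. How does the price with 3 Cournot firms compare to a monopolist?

Cournot with 3 identical firms: the symmetric best-response condition is 149.5 − 2q = 88. Each firm produces q = 30.75, total output Q = 92.25, price P = 103.375.
Monopoly sets MR = MC: 149.5 − Q = 88 ⇒ Q = 61.5, P = 149.5 − 0.5·61.5 = 118.75.

Cournot: P = 103.375; Monopoly: P = 118.75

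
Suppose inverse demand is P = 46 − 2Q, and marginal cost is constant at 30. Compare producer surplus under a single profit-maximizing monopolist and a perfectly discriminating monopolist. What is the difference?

PS rises by 32

A monopolist chooses Q where MR = MC. MR = 46 − 4Q; setting this equal to 30 gives Q = 4 and P = 38.
PS = (38 − 30)·4 = 32.
With perfect price discrimination, output is the efficient level Q = 8 (where demand meets MC), but every buyer pays their willingness to pay: CS = 0 and PS = total surplus.
PS = ½·(46 − 30)·8 = 64.
Change in producer surplus: 64 − 32 = 32.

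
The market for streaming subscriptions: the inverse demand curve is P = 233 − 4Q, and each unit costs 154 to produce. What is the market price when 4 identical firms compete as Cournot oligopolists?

With 4 symmetric Cournot firms, each firm's FOC gives 233 − 20q = 154, so q = 3.95, Q = 4·3.95 = 15.8, and P = 169.8.

P = 169.8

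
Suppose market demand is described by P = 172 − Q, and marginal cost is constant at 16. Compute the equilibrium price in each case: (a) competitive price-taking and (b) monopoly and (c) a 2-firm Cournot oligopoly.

Competition: P = 16; Monopoly: P = 94; Cournot: P = 68

Under competition P = MC = 16, so Q = (172 − 16)/1 = 156.
Monopoly sets MR = MC: 172 − 2Q = 16 ⇒ Q = 78, P = 172 − 78 = 94.
With 2 symmetric Cournot firms, each firm's FOC gives 172 − 3q = 16, so q = 52, Q = 2·52 = 104, and P = 68.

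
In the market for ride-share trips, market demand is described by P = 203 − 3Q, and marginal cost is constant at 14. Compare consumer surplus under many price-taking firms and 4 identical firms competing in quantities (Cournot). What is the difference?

CS falls by 2143.26

Under competition P = MC = 14, so Q = (203 − 14)/3 = 63.
CS = ½·(203 − 14)·63 = 5953.5.
In a 4-firm Cournot equilibrium, symmetry and the first-order condition give q = (203 − 14)/(15) = 12.6. So Q = 50.4 and P = 51.8.
CS = ½·(203 − 51.8)·50.4 = 3810.24.
Change in consumer surplus: 3810.24 − 5953.5 = −2143.26.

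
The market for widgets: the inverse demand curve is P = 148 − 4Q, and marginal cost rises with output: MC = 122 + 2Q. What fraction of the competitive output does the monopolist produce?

Q_m/Q_c = 0.6

A monopolist chooses Q where MR = MC. MR = 148 − 8Q; setting this equal to 122 + 2Q gives Q = 2.6 and P = 137.6.
Competitive equilibrium sets price equal to marginal cost: 148 − 4Q = 122 + 2Q, so Q = 13/3 and P = 392/3.
Ratio Q_m/Q_c = 2.6/(13/3) = 0.6.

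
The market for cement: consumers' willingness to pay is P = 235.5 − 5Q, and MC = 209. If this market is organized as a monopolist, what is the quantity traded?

Q = 2.65

The monopolist equates marginal revenue to marginal cost: 235.5 − 10Q = 209, so Q = 2.65. From demand, P = 222.25.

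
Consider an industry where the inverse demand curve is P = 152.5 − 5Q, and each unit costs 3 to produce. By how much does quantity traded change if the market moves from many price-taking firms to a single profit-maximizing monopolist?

Q falls by 14.95

Perfect competition: P = MC = 3, so 152.5 − 5Q = 3 and Q = 29.9.
The monopolist equates marginal revenue to marginal cost: 152.5 − 10Q = 3, so Q = 14.95. From demand, P = 77.75.
Change in quantity traded: 14.95 − 29.9 = −14.95.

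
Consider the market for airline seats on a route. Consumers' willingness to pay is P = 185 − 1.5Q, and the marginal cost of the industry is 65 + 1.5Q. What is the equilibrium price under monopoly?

A monopolist chooses Q where MR = MC. MR = 185 − 3Q; setting this equal to 65 + 1.5Q gives Q = 80/3 and P = 145.

P = 145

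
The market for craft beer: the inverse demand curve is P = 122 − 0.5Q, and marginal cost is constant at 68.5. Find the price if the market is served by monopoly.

A monopolist chooses Q where MR = MC. MR = 122 − Q; setting this equal to 68.5 gives Q = 53.5 and P = 95.25.

P = 95.25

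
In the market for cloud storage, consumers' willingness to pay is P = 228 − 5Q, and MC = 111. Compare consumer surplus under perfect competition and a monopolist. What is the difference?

Under competition P = MC = 111, so Q = (228 − 111)/5 = 23.4.
CS = ½·(228 − 111)·23.4 = 1368.9.
The monopolist equates marginal revenue to marginal cost: 228 − 10Q = 111, so Q = 11.7. From demand, P = 169.5.
CS = ½·(228 − 169.5)·11.7 = 342.225.
Change in consumer surplus: 342.225 − 1368.9 = −1026.675.

CS falls by 1026.675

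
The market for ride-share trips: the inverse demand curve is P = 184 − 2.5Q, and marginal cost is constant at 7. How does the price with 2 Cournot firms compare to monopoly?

With 2 symmetric Cournot firms, each firm's FOC gives 184 − 7.5q = 7, so q = 23.6, Q = 2·23.6 = 47.2, and P = 66.
A monopolist chooses Q where MR = MC. MR = 184 − 5Q; setting this equal to 7 gives Q = 35.4 and P = 95.5.

Cournot: P = 66; Monopoly: P = 95.5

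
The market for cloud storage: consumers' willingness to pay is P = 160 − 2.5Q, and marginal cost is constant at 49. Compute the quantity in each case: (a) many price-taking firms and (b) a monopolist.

Competitive firms price at marginal cost: P = 49, giving Q = 44.4.
A monopolist chooses Q where MR = MC. MR = 160 − 5Q; setting this equal to 49 gives Q = 22.2 and P = 104.5.

Competition: Q = 44.4; Monopoly: Q = 22.2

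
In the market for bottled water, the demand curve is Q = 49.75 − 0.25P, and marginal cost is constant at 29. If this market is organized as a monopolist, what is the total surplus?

TS = 2709.375

Inverting demand: P = 199 − 4Q.
Monopoly sets MR = MC: 199 − 8Q = 29 ⇒ Q = 21.25, P = 199 − 4·21.25 = 114.
CS = ½·(199 − 114)·21.25 = 903.125; PS = (114 − 29)·21.25 = 1806.25; TS = 2709.375.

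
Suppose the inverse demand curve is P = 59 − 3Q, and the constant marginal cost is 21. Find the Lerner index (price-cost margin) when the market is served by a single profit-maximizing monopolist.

A monopolist chooses Q where MR = MC. MR = 59 − 6Q; setting this equal to 21 gives Q = 19/3 and P = 40.
Lerner index = (P − MC)/P = (40 − 21)/40 = 0.475.

Lerner index = 0.475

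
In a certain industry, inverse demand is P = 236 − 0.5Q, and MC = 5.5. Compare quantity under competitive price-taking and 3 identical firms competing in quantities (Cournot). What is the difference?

Quantity falls by 115.25

Perfect competition: P = MC = 5.5, so 236 − 0.5Q = 5.5 and Q = 461.
In a 3-firm Cournot equilibrium, symmetry and the first-order condition give q = (236 − 5.5)/(2) = 115.25. So Q = 345.75 and P = 63.125.
Change in quantity: 345.75 − 461 = −115.25.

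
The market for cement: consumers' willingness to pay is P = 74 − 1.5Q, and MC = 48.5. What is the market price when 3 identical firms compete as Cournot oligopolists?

P = 54.875

With 3 symmetric Cournot firms, each firm's FOC gives 74 − 6q = 48.5, so q = 4.25, Q = 3·4.25 = 12.75, and P = 54.875.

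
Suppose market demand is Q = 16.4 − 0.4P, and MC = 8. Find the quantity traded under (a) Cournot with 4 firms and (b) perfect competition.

Cournot: Q = 10.56; Competition: Q = 13.2

Inverting demand: P = 41 − 2.5Q.
In a 4-firm Cournot equilibrium, symmetry and the first-order condition give q = (41 − 8)/(12.5) = 2.64. So Q = 10.56 and P = 14.6.
Perfect competition: P = MC = 8, so 41 − 2.5Q = 8 and Q = 13.2.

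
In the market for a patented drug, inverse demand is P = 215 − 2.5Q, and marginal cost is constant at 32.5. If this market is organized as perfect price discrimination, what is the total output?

Q = 73

A perfectly discriminating monopolist sells every unit with P(Q) ≥ MC(Q), so output equals the competitive quantity Q = 73. Each buyer pays their reservation price, so CS = 0 and the firm captures all surplus.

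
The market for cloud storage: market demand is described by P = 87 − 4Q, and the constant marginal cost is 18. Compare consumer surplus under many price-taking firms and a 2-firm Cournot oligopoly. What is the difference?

CS falls by 330.625

Perfect competition: P = MC = 18, so 87 − 4Q = 18 and Q = 17.25.
CS = ½·(87 − 18)·17.25 = 595.125.
In a 2-firm Cournot equilibrium, symmetry and the first-order condition give q = (87 − 18)/(12) = 5.75. So Q = 11.5 and P = 41.
CS = ½·(87 − 41)·11.5 = 264.5.
Change in consumer surplus: 264.5 − 595.125 = −330.625.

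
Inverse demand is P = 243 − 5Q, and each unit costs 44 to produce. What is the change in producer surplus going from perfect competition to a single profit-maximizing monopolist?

PS rises by 1980.05

Competitive firms price at marginal cost: P = 44, giving Q = 39.8.
PS = (44 − 44)·39.8 = 0.
A monopolist chooses Q where MR = MC. MR = 243 − 10Q; setting this equal to 44 gives Q = 19.9 and P = 143.5.
PS = (143.5 − 44)·19.9 = 1980.05.
Change in producer surplus: 1980.05 − 0 = 1980.05.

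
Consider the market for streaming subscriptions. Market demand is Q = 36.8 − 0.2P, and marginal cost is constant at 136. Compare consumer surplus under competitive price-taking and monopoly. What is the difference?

CS falls by 172.8

Inverting demand: P = 184 − 5Q.
Competitive firms price at marginal cost: P = 136, giving Q = 9.6.
CS = ½·(184 − 136)·9.6 = 230.4.
A monopolist chooses Q where MR = MC. MR = 184 − 10Q; setting this equal to 136 gives Q = 4.8 and P = 160.
CS = ½·(184 − 160)·4.8 = 57.6.
Change in consumer surplus: 57.6 − 230.4 = −172.8.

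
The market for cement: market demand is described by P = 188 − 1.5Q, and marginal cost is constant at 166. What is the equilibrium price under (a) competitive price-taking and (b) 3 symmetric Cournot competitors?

Competitive firms price at marginal cost: P = 166, giving Q = 44/3.
With 3 symmetric Cournot firms, each firm's FOC gives 188 − 6q = 166, so q = 11/3, Q = 3·11/3 = 11, and P = 171.5.

Competition: P = 166; Cournot: P = 171.5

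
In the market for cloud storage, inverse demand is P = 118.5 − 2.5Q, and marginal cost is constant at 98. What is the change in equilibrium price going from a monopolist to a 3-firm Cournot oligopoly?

P falls by 5.125

The monopolist equates marginal revenue to marginal cost: 118.5 − 5Q = 98, so Q = 4.1. From demand, P = 108.25.
Cournot with 3 identical firms: the symmetric best-response condition is 118.5 − 10q = 98. Each firm produces q = 2.05, total output Q = 6.15, price P = 103.125.
Change in equilibrium price: 103.125 − 108.25 = −5.125.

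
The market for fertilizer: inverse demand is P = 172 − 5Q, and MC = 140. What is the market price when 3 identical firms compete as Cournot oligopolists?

P = 148

With 3 symmetric Cournot firms, each firm's FOC gives 172 − 20q = 140, so q = 1.6, Q = 3·1.6 = 4.8, and P = 148.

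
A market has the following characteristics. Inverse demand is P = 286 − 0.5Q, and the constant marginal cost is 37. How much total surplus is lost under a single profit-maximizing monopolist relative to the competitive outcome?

DWL = 15500.25

Under competition P = MC = 37, so Q = (286 − 37)/0.5 = 498.
The monopolist equates marginal revenue to marginal cost: 286 − Q = 37, so Q = 249. From demand, P = 161.5.
DWL is the triangle between Q = 249 and Q = 498: ½·(498 − 249)·(161.5 − 37) = 15500.25.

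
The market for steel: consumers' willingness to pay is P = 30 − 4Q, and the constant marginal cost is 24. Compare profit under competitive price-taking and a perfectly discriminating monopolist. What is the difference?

π rises by 4.5

Under competition P = MC = 24, so Q = (30 − 24)/4 = 1.5.
Profit = (24 − 24)·1.5 = 0.
Under first-degree price discrimination the firm charges each unit its demand price and produces up to where P = MC, i.e. Q = 1.5. Consumer surplus is zero; producer surplus equals total surplus.
PS equals the full surplus area, 4.5. Profit = 4.5 = 4.5.
Change in profit: 4.5 − 0 = 4.5.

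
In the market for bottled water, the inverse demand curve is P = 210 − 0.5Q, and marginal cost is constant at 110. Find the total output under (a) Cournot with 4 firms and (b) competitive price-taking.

In a 4-firm Cournot equilibrium, symmetry and the first-order condition give q = (210 − 110)/(2.5) = 40. So Q = 160 and P = 130.
Competitive firms price at marginal cost: P = 110, giving Q = 200.

Cournot: Q = 160; Competition: Q = 200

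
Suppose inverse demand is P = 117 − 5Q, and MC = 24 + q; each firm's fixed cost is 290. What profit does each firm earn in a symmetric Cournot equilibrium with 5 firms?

π_i = −240.5

Cournot with 5 identical firms: the symmetric best-response condition is 117 − 30q = 24 + q. Each firm produces q = 3, total output Q = 15, price P = 42.
Each firm's profit = 42·3 − (24·3 + ½·1·3²) − 290 = −240.5.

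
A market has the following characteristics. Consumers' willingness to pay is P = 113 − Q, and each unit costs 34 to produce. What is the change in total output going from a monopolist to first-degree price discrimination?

The monopolist equates marginal revenue to marginal cost: 113 − 2Q = 34, so Q = 39.5. From demand, P = 73.5.
With perfect price discrimination, output is the efficient level Q = 79 (where demand meets MC), but every buyer pays their willingness to pay: CS = 0 and PS = total surplus.
Change in total output: 79 − 39.5 = 39.5.

Total output rises by 39.5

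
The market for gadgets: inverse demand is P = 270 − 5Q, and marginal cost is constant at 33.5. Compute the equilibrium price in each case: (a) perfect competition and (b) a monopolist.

Competition: P = 33.5; Monopoly: P = 151.75

Perfect competition: P = MC = 33.5, so 270 − 5Q = 33.5 and Q = 47.3.
Monopoly sets MR = MC: 270 − 10Q = 33.5 ⇒ Q = 23.65, P = 270 − 5·23.65 = 151.75.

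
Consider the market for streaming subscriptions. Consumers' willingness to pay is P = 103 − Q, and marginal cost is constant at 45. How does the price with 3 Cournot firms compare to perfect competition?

In a 3-firm Cournot equilibrium, symmetry and the first-order condition give q = (103 − 45)/(4) = 14.5. So Q = 43.5 and P = 59.5.
Under competition P = MC = 45, so Q = (103 − 45)/1 = 58.

Cournot: P = 59.5; Competition: P = 45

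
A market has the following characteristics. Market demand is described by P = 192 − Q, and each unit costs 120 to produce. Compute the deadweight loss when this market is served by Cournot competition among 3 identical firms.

DWL = 162

Competitive firms price at marginal cost: P = 120, giving Q = 72.
Cournot with 3 identical firms: the symmetric best-response condition is 192 − 4q = 120. Each firm produces q = 18, total output Q = 54, price P = 138.
DWL is the triangle between Q = 54 and Q = 72: ½·(72 − 54)·(138 − 120) = 162.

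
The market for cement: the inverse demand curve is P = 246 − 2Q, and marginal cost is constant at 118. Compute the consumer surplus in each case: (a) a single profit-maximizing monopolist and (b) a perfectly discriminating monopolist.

The monopolist equates marginal revenue to marginal cost: 246 − 4Q = 118, so Q = 32. From demand, P = 182.
CS = ½·(246 − 182)·32 = 1024.
Under first-degree price discrimination the firm charges each unit its demand price and produces up to where P = MC, i.e. Q = 64. Consumer surplus is zero; producer surplus equals total surplus.
CS = 0.

Monopoly: CS = 1024; Perfect PD: CS = 0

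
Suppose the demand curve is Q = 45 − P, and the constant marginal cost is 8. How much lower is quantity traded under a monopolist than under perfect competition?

Quantity traded falls by 18.5

Inverting demand: P = 45 − Q.
Perfect competition: P = MC = 8, so 45 − Q = 8 and Q = 37.
The monopolist equates marginal revenue to marginal cost: 45 − 2Q = 8, so Q = 18.5. From demand, P = 26.5.
Change in quantity traded: 18.5 − 37 = −18.5.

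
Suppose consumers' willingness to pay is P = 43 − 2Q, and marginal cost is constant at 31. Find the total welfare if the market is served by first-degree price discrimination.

A perfectly discriminating monopolist sells every unit with P(Q) ≥ MC(Q), so output equals the competitive quantity Q = 6. Each buyer pays their reservation price, so CS = 0 and the firm captures all surplus.
TS = 36 (equal to competitive TS).

TS = 36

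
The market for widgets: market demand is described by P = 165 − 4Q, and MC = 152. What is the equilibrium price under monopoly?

P = 158.5

A monopolist chooses Q where MR = MC. MR = 165 − 8Q; setting this equal to 152 gives Q = 1.625 and P = 158.5.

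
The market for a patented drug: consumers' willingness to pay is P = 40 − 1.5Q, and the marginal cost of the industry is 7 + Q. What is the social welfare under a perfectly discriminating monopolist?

TS = 217.8

Under first-degree price discrimination the firm charges each unit its demand price and produces up to where P = MC, i.e. Q = 13.2. Consumer surplus is zero; producer surplus equals total surplus.
TS = 217.8 (equal to competitive TS).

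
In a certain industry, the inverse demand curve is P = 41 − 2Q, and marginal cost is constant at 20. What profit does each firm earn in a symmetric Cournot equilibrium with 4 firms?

π_i = 8.82

Cournot with 4 identical firms: the symmetric best-response condition is 41 − 10q = 20. Each firm produces q = 2.1, total output Q = 8.4, price P = 24.2.
Each firm's profit = (24.2 − 20)·2.1 = 8.82.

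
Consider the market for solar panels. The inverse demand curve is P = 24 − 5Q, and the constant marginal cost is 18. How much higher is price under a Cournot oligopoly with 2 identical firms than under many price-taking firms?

Under competition P = MC = 18, so Q = (24 − 18)/5 = 1.2.
In a 2-firm Cournot equilibrium, symmetry and the first-order condition give q = (24 − 18)/(15) = 0.4. So Q = 0.8 and P = 20.
Change in price: 20 − 18 = 2.

Price rises by 2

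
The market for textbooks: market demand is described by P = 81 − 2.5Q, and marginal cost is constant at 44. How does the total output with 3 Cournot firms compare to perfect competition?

In a 3-firm Cournot equilibrium, symmetry and the first-order condition give q = (81 − 44)/(10) = 3.7. So Q = 11.1 and P = 53.25.
Under competition P = MC = 44, so Q = (81 − 44)/2.5 = 14.8.

Cournot: Q = 11.1; Competition: Q = 14.8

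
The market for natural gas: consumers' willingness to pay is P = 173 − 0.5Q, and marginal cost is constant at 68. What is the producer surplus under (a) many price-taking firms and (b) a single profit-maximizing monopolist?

Competitive firms price at marginal cost: P = 68, giving Q = 210.
PS = (68 − 68)·210 = 0.
Monopoly sets MR = MC: 173 − Q = 68 ⇒ Q = 105, P = 173 − 0.5·105 = 120.5.
PS = (120.5 − 68)·105 = 5512.5.

Competition: PS = 0; Monopoly: PS = 5512.5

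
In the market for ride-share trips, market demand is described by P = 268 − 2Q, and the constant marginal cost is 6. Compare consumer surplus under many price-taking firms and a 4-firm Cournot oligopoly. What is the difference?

Consumer surplus falls by 6177.96

Perfect competition: P = MC = 6, so 268 − 2Q = 6 and Q = 131.
CS = ½·(268 − 6)·131 = 17161.
In a 4-firm Cournot equilibrium, symmetry and the first-order condition give q = (268 − 6)/(10) = 26.2. So Q = 104.8 and P = 58.4.
CS = ½·(268 − 58.4)·104.8 = 10983.04.
Change in consumer surplus: 10983.04 − 17161 = −6177.96.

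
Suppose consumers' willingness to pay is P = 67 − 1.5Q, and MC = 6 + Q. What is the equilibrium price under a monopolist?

A monopolist chooses Q where MR = MC. MR = 67 − 3Q; setting this equal to 6 + Q gives Q = 15.25 and P = 44.125.

P = 44.125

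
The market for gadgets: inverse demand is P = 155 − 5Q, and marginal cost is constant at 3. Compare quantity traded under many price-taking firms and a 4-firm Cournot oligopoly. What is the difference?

Q falls by 6.08

Competitive firms price at marginal cost: P = 3, giving Q = 30.4.
In a 4-firm Cournot equilibrium, symmetry and the first-order condition give q = (155 − 3)/(25) = 6.08. So Q = 24.32 and P = 33.4.
Change in quantity traded: 24.32 − 30.4 = −6.08.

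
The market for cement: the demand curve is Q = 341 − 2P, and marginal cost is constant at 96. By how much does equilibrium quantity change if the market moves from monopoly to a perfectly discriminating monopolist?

Inverting demand: P = 170.5 − 0.5Q.
The monopolist equates marginal revenue to marginal cost: 170.5 − Q = 96, so Q = 74.5. From demand, P = 133.25.
Under first-degree price discrimination the firm charges each unit its demand price and produces up to where P = MC, i.e. Q = 149. Consumer surplus is zero; producer surplus equals total surplus.
Change in equilibrium quantity: 149 − 74.5 = 74.5.

Equilibrium quantity rises by 74.5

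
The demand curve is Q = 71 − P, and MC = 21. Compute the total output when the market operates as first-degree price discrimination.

Inverting demand: P = 71 − Q.
Under first-degree price discrimination the firm charges each unit its demand price and produces up to where P = MC, i.e. Q = 50. Consumer surplus is zero; producer surplus equals total surplus.

Q = 50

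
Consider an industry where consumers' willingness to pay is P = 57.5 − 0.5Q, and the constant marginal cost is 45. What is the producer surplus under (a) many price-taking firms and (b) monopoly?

Under competition P = MC = 45, so Q = (57.5 − 45)/0.5 = 25.
PS = (45 − 45)·25 = 0.
The monopolist equates marginal revenue to marginal cost: 57.5 − Q = 45, so Q = 12.5. From demand, P = 51.25.
PS = (51.25 − 45)·12.5 = 78.125.

Competition: PS = 0; Monopoly: PS = 78.125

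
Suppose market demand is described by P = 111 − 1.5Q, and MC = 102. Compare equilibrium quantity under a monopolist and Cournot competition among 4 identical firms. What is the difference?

Equilibrium quantity rises by 1.8

The monopolist equates marginal revenue to marginal cost: 111 − 3Q = 102, so Q = 3. From demand, P = 106.5.
In a 4-firm Cournot equilibrium, symmetry and the first-order condition give q = (111 − 102)/(7.5) = 1.2. So Q = 4.8 and P = 103.8.
Change in equilibrium quantity: 4.8 − 3 = 1.8.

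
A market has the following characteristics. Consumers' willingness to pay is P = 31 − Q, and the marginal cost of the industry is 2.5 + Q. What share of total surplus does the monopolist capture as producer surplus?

The monopolist equates marginal revenue to marginal cost: 31 − 2Q = 2.5 + Q, so Q = 9.5. From demand, P = 21.5.
CS = ½·(31 − 21.5)·9.5 = 45.125.
PS = P·Q − VC(Q) = 21.5·9.5 − (2.5·9.5 + ½·1·9.5²) = 135.375.
Share captured = PS/TS = 135.375/180.5 = 0.75.

PS/TS = 0.75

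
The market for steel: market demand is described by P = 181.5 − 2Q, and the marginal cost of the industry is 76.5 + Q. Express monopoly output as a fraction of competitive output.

The monopolist equates marginal revenue to marginal cost: 181.5 − 4Q = 76.5 + Q, so Q = 21. From demand, P = 139.5.
Under competition P = MC: 181.5 − 2Q = 76.5 + Q ⇒ Q = 35, P = 111.5.
Ratio Q_m/Q_c = 21/35 = 0.6.

Q_m/Q_c = 0.6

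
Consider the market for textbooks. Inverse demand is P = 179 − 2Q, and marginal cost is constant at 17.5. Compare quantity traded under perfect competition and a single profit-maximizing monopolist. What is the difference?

Quantity traded falls by 40.375

Under competition P = MC = 17.5, so Q = (179 − 17.5)/2 = 80.75.
The monopolist equates marginal revenue to marginal cost: 179 − 4Q = 17.5, so Q = 40.375. From demand, P = 98.25.
Change in quantity traded: 40.375 − 80.75 = −40.375.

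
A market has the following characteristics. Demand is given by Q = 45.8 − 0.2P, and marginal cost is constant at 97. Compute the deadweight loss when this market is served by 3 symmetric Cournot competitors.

DWL = 108.9

Inverting demand: P = 229 − 5Q.
Under competition P = MC = 97, so Q = (229 − 97)/5 = 26.4.
Cournot with 3 identical firms: the symmetric best-response condition is 229 − 20q = 97. Each firm produces q = 6.6, total output Q = 19.8, price P = 130.
DWL is the triangle between Q = 19.8 and Q = 26.4: ½·(26.4 − 19.8)·(130 − 97) = 108.9.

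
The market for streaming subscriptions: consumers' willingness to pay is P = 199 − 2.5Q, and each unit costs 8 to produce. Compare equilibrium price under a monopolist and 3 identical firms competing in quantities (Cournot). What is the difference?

Monopoly sets MR = MC: 199 − 5Q = 8 ⇒ Q = 38.2, P = 199 − 2.5·38.2 = 103.5.
In a 3-firm Cournot equilibrium, symmetry and the first-order condition give q = (199 − 8)/(10) = 19.1. So Q = 57.3 and P = 55.75.
Change in equilibrium price: 55.75 − 103.5 = −47.75.

Equilibrium price falls by 47.75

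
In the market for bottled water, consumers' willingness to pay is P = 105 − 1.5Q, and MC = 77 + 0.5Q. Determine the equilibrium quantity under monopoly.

Q = 8

A monopolist chooses Q where MR = MC. MR = 105 − 3Q; setting this equal to 77 + 0.5Q gives Q = 8 and P = 93.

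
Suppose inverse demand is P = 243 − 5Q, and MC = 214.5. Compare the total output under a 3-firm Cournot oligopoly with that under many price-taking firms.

Cournot: Q = 4.275; Competition: Q = 5.7

Cournot with 3 identical firms: the symmetric best-response condition is 243 − 20q = 214.5. Each firm produces q = 1.425, total output Q = 4.275, price P = 221.625.
Competitive firms price at marginal cost: P = 214.5, giving Q = 5.7.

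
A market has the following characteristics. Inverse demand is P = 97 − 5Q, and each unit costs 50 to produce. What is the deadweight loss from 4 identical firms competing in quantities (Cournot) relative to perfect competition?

Under competition P = MC = 50, so Q = (97 − 50)/5 = 9.4.
In a 4-firm Cournot equilibrium, symmetry and the first-order condition give q = (97 − 50)/(25) = 1.88. So Q = 7.52 and P = 59.4.
DWL is the triangle between Q = 7.52 and Q = 9.4: ½·(9.4 − 7.52)·(59.4 − 50) = 8.836.

DWL = 8.836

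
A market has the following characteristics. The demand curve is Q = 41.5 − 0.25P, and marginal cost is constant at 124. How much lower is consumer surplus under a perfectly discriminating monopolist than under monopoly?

Inverting demand: P = 166 − 4Q.
Monopoly sets MR = MC: 166 − 8Q = 124 ⇒ Q = 5.25, P = 166 − 4·5.25 = 145.
CS = ½·(166 − 145)·5.25 = 55.125.
With perfect price discrimination, output is the efficient level Q = 10.5 (where demand meets MC), but every buyer pays their willingness to pay: CS = 0 and PS = total surplus.
CS = 0.
Change in consumer surplus: 0 − 55.125 = −55.125.

Consumer surplus falls by 55.125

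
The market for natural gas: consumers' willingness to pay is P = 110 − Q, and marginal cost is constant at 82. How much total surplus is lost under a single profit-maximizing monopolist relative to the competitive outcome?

DWL = 98

Perfect competition: P = MC = 82, so 110 − Q = 82 and Q = 28.
A monopolist chooses Q where MR = MC. MR = 110 − 2Q; setting this equal to 82 gives Q = 14 and P = 96.
DWL is the triangle between Q = 14 and Q = 28: ½·(28 − 14)·(96 − 82) = 98.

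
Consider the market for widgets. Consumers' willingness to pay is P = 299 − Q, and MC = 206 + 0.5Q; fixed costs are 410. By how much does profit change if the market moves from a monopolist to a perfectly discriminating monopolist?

A monopolist chooses Q where MR = MC. MR = 299 − 2Q; setting this equal to 206 + 0.5Q gives Q = 37.2 and P = 261.8.
Profit = 261.8·37.2 − (206·37.2 + ½·0.5·37.2²) − 410 = 1319.8.
A perfectly discriminating monopolist sells every unit with P(Q) ≥ MC(Q), so output equals the competitive quantity Q = 62. Each buyer pays their reservation price, so CS = 0 and the firm captures all surplus.
PS equals the full surplus area, 2883. Profit = 2883 − 410 = 2473.
Change in profit: 2473 − 1319.8 = 1153.2.

π rises by 1153.2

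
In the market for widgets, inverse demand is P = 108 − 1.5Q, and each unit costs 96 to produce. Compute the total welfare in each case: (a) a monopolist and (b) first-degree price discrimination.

A monopolist chooses Q where MR = MC. MR = 108 − 3Q; setting this equal to 96 gives Q = 4 and P = 102.
CS = ½·(108 − 102)·4 = 12; PS = (102 − 96)·4 = 24; TS = 36.
A perfectly discriminating monopolist sells every unit with P(Q) ≥ MC(Q), so output equals the competitive quantity Q = 8. Each buyer pays their reservation price, so CS = 0 and the firm captures all surplus.
TS = 48 (equal to competitive TS).

Monopoly: TS = 36; Perfect PD: TS = 48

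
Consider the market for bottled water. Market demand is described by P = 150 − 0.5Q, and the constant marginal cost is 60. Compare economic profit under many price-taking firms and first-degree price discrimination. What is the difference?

Economic profit rises by 8100

Perfect competition: P = MC = 60, so 150 − 0.5Q = 60 and Q = 180.
Profit = (60 − 60)·180 = 0.
A perfectly discriminating monopolist sells every unit with P(Q) ≥ MC(Q), so output equals the competitive quantity Q = 180. Each buyer pays their reservation price, so CS = 0 and the firm captures all surplus.
PS equals the full surplus area, 8100. Profit = 8100 = 8100.
Change in economic profit: 8100 − 0 = 8100.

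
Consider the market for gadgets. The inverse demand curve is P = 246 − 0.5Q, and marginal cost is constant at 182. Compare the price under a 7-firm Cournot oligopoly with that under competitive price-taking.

With 7 symmetric Cournot firms, each firm's FOC gives 246 − 4q = 182, so q = 16, Q = 7·16 = 112, and P = 190.
Under competition P = MC = 182, so Q = (246 − 182)/0.5 = 128.

Cournot: P = 190; Competition: P = 182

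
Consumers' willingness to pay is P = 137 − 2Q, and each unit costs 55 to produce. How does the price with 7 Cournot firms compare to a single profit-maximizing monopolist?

Cournot: P = 65.25; Monopoly: P = 96

With 7 symmetric Cournot firms, each firm's FOC gives 137 − 16q = 55, so q = 5.125, Q = 7·5.125 = 35.875, and P = 65.25.
The monopolist equates marginal revenue to marginal cost: 137 − 4Q = 55, so Q = 20.5. From demand, P = 96.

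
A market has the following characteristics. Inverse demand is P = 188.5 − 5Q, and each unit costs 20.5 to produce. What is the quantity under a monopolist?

The monopolist equates marginal revenue to marginal cost: 188.5 − 10Q = 20.5, so Q = 16.8. From demand, P = 104.5.

Q = 16.8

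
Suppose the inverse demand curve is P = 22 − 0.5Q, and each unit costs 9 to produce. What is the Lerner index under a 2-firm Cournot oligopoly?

With 2 symmetric Cournot firms, each firm's FOC gives 22 − 1.5q = 9, so q = 26/3, Q = 2·26/3 = 52/3, and P = 40/3.
Lerner index = (P − MC)/P = (40/3 − 9)/(40/3) = 0.325.

Lerner index = 0.325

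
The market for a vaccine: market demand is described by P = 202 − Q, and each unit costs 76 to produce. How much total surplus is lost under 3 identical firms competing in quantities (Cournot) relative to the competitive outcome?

Competitive firms price at marginal cost: P = 76, giving Q = 126.
Cournot with 3 identical firms: the symmetric best-response condition is 202 − 4q = 76. Each firm produces q = 31.5, total output Q = 94.5, price P = 107.5.
DWL is the triangle between Q = 94.5 and Q = 126: ½·(126 − 94.5)·(107.5 − 76) = 496.125.

DWL = 496.125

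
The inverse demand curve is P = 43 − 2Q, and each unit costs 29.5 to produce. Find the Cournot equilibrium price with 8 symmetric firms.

P = 31

In a 8-firm Cournot equilibrium, symmetry and the first-order condition give q = (43 − 29.5)/(18) = 0.75. So Q = 6 and P = 31.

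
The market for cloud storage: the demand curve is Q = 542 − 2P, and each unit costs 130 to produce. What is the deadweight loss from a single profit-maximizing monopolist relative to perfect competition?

Inverting demand: P = 271 − 0.5Q.
Under competition P = MC = 130, so Q = (271 − 130)/0.5 = 282.
The monopolist equates marginal revenue to marginal cost: 271 − Q = 130, so Q = 141. From demand, P = 200.5.
DWL is the triangle between Q = 141 and Q = 282: ½·(282 − 141)·(200.5 − 130) = 4970.25.

DWL = 4970.25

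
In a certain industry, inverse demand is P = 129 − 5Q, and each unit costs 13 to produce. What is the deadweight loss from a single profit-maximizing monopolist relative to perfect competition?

Under competition P = MC = 13, so Q = (129 − 13)/5 = 23.2.
Monopoly sets MR = MC: 129 − 10Q = 13 ⇒ Q = 11.6, P = 129 − 5·11.6 = 71.
DWL is the triangle between Q = 11.6 and Q = 23.2: ½·(23.2 − 11.6)·(71 − 13) = 336.4.

DWL = 336.4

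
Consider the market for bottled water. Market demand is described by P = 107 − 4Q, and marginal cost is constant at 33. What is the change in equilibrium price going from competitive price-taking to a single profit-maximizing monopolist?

Under competition P = MC = 33, so Q = (107 − 33)/4 = 18.5.
The monopolist equates marginal revenue to marginal cost: 107 − 8Q = 33, so Q = 9.25. From demand, P = 70.
Change in equilibrium price: 70 − 33 = 37.

Equilibrium price rises by 37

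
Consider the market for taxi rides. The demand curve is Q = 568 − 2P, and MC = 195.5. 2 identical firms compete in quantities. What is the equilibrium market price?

P = 225

Inverting demand: P = 284 − 0.5Q.
With 2 symmetric Cournot firms, each firm's FOC gives 284 − 1.5q = 195.5, so q = 59, Q = 2·59 = 118, and P = 225.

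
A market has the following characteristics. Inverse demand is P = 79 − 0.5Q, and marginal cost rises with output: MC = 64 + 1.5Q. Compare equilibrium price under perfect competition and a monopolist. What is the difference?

Equilibrium price rises by 0.75

Competitive equilibrium sets price equal to marginal cost: 79 − 0.5Q = 64 + 1.5Q, so Q = 7.5 and P = 75.25.
The monopolist equates marginal revenue to marginal cost: 79 − Q = 64 + 1.5Q, so Q = 6. From demand, P = 76.
Change in equilibrium price: 76 − 75.25 = 0.75.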